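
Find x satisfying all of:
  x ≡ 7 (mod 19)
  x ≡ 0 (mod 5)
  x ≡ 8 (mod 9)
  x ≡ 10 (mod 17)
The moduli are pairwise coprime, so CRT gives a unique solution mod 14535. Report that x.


Product of moduli M = 19 · 5 · 9 · 17 = 14535.
Merge one congruence at a time:
  Start: x ≡ 7 (mod 19).
  Combine with x ≡ 0 (mod 5); new modulus lcm = 95.
    Write x = 7 + 19·t and substitute into x ≡ 0 (mod 5): 19·t ≡ 0 − 7 = -7 (mod 5).
    Reduce coefficients mod 5: 4·t ≡ 3 (mod 5).
    The inverse of 4 mod 5 is 4 (since 4·4 = 16 = 3·5 + 1), so t ≡ 4·3 = 12 ≡ 2 (mod 5).
    Then x = 7 + 19·2 = 45, valid modulo lcm(19, 5) = 95: x ≡ 45 (mod 95).
  Combine with x ≡ 8 (mod 9); new modulus lcm = 855.
    Write x = 45 + 95·t and substitute into x ≡ 8 (mod 9): 95·t ≡ 8 − 45 = -37 (mod 9).
    Reduce coefficients mod 9: 5·t ≡ 8 (mod 9).
    The inverse of 5 mod 9 is 2 (since 5·2 = 10 = 1·9 + 1), so t ≡ 2·8 = 16 ≡ 7 (mod 9).
    Then x = 45 + 95·7 = 710, valid modulo lcm(95, 9) = 855: x ≡ 710 (mod 855).
  Combine with x ≡ 10 (mod 17); new modulus lcm = 14535.
    Write x = 710 + 855·t and substitute into x ≡ 10 (mod 17): 855·t ≡ 10 − 710 = -700 (mod 17).
    Reduce coefficients mod 17: 5·t ≡ 14 (mod 17).
    The inverse of 5 mod 17 is 7 (since 5·7 = 35 = 2·17 + 1), so t ≡ 7·14 = 98 ≡ 13 (mod 17).
    Then x = 710 + 855·13 = 11825, valid modulo lcm(855, 17) = 14535: x ≡ 11825 (mod 14535).
Verify against each original: 11825 mod 19 = 7, 11825 mod 5 = 0, 11825 mod 9 = 8, 11825 mod 17 = 10.

x ≡ 11825 (mod 14535).


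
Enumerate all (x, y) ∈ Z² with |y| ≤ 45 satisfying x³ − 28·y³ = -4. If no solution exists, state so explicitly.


The equation is x³ - 28y³ = -4. For fixed y, x³ = 28·y³ − 4, so a solution requires the RHS to be a perfect cube.
Strategy: iterate y from -45 to 45, compute RHS = 28·y³ − 4, and check whether it is a (positive or negative) perfect cube.
Check small values of y:
  y = 0: RHS = -4 is not a perfect cube.
  y = 1: RHS = 24 is not a perfect cube.
  y = -1: RHS = -32 is not a perfect cube.
  y = 2: RHS = 220 is not a perfect cube.
  y = -2: RHS = -228 is not a perfect cube.
  y = 3: RHS = 752 is not a perfect cube.
  y = -3: RHS = -760 is not a perfect cube.
Continuing the search up to |y| = 45 finds no solutions either.
No (x, y) in the scanned range satisfies the equation.

No integer solutions with |y| ≤ 45.


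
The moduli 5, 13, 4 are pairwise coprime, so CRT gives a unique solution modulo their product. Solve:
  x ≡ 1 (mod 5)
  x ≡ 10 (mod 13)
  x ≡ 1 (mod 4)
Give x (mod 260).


Moduli 5, 13, 4 are pairwise coprime; by CRT there is a unique solution modulo M = 5 · 13 · 4 = 260.
Solve pairwise, accumulating the modulus:
  Start with x ≡ 1 (mod 5).
  Combine with x ≡ 10 (mod 13): since gcd(5, 13) = 1, we get a unique residue mod 65.
    Write x = 1 + 5·t and substitute into x ≡ 10 (mod 13): 5·t ≡ 10 − 1 = 9 (mod 13).
    The inverse of 5 mod 13 is 8 (since 5·8 = 40 = 3·13 + 1), so t ≡ 8·9 = 72 ≡ 7 (mod 13).
    Then x = 1 + 5·7 = 36, valid modulo lcm(5, 13) = 65: x ≡ 36 (mod 65).
  Combine with x ≡ 1 (mod 4): since gcd(65, 4) = 1, we get a unique residue mod 260.
    Write x = 36 + 65·t and substitute into x ≡ 1 (mod 4): 65·t ≡ 1 − 36 = -35 (mod 4).
    Reduce coefficients mod 4: 1·t ≡ 1 (mod 4).
    So t ≡ 1 (mod 4).
    Then x = 36 + 65·1 = 101, valid modulo lcm(65, 4) = 260: x ≡ 101 (mod 260).
Verify: 101 mod 5 = 1 ✓, 101 mod 13 = 10 ✓, 101 mod 4 = 1 ✓.

x ≡ 101 (mod 260).


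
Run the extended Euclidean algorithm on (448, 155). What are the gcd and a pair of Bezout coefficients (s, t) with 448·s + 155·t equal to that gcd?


Euclidean algorithm on (448, 155) — divide until remainder is 0:
  448 = 2 · 155 + 138
  155 = 1 · 138 + 17
  138 = 8 · 17 + 2
  17 = 8 · 2 + 1
  2 = 2 · 1 + 0
gcd(448, 155) = 1.
Track Bezout coefficients alongside the remainders: start with r₀ = 448 = a·1 + b·0 (s = 1, t = 0) and r₁ = 155 = a·0 + b·1 (s = 0, t = 1); each new remainder r_{k+1} = r_{k-1} − q_k·r_k inherits s_{k+1} = s_{k-1} − q_k·s_k, t_{k+1} = t_{k-1} − q_k·t_k, so r_k = a·s_k + b·t_k at every step:
  q = 2: r = 138, s = 1 − 2·0 = 1, t = 0 − 2·1 = -2  (check: 448·1 + 155·(-2) = 138)
  q = 1: r = 17, s = 0 − 1·1 = -1, t = 1 − 1·(-2) = 3  (check: 448·(-1) + 155·3 = 17)
  q = 8: r = 2, s = 1 − 8·(-1) = 9, t = -2 − 8·3 = -26  (check: 448·9 + 155·(-26) = 2)
  q = 8: r = 1, s = -1 − 8·9 = -73, t = 3 − 8·(-26) = 211  (check: 448·(-73) + 155·211 = 1)
The row with r = 1 (the gcd) gives the Bezout coefficients s = -73, t = 211.
Result: 448 · (-73) + 155 · (211) = 1.

gcd(448, 155) = 1; s = -73, t = 211 (check: 448·(-73) + 155·211 = 1).


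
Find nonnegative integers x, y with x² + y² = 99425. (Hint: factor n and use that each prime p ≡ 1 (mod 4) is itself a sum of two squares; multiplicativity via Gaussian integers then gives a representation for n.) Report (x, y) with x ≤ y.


Step 1: Factor n = 99425 = 5^2 · 41 · 97.
Step 2: Check the mod-4 condition on each prime factor: 5 ≡ 1 (mod 4), exponent 2; 41 ≡ 1 (mod 4), exponent 1; 97 ≡ 1 (mod 4), exponent 1.
All primes ≡ 3 (mod 4) appear to even exponent (or don't appear), so by the two-squares theorem n IS expressible as a sum of two squares.
Step 3: Build a representation. Group n = k² · m with k = 5 and m = 41 · 97 = 3977 (a product of primes ≡ 1 (mod 4)); a representation of m scales to one of n via (k·x)² + (k·y)² = k²(x² + y²). Each prime p ≡ 1 (mod 4) is itself a sum of two squares; find a² by testing p − a² for a perfect square:
  41: 41 − 1² = 40, 41 − 2² = 37, 41 − 3² = 32, 41 − 4² = 25 = 5² ⇒ 41 = 4² + 5².
  97: 97 − 1² = 96, 97 − 2² = 93, 97 − 3² = 88, 97 − 4² = 81 = 9² ⇒ 97 = 4² + 9².
  Combine using the Brahmagupta–Fibonacci identity (a² + b²)(c² + d²) = (ac − bd)² + (ad + bc)² = (ac + bd)² + (ad − bc)²:
  41 · 97 = 3977: from (4² + 5²)(4² + 9²), take (4·4 − 5·9, 4·9 + 5·4) = (16 − 45, 36 + 20) = (-29, 56); dropping signs (only squares matter) gives (29, 56); check 29² + 56² = 841 + 3136 = 3977 ✓.
  Scale by k = 5: (5·29, 5·56) = (145, 280).
Step 4: Order so x ≤ y and verify: 145² + 280² = 21025 + 78400 = 99425 = n. ✓

n = 99425 = 145² + 280² (one valid representation with x ≤ y).


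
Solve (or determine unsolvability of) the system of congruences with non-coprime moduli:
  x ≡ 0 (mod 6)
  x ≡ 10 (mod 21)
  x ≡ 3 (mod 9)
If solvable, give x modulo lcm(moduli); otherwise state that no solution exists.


Moduli 6, 21, 9 are not pairwise coprime, so CRT works modulo lcm(m_i) when all pairwise compatibility conditions hold.
Pairwise compatibility: gcd(m_i, m_j) must divide a_i - a_j for every pair.
Merge one congruence at a time:
  Start: x ≡ 0 (mod 6).
  Combine with x ≡ 10 (mod 21): gcd(6, 21) = 3, and 10 - 0 = 10 is NOT divisible by 3.
    ⇒ system is inconsistent (no integer solution).

No solution (the system is inconsistent).


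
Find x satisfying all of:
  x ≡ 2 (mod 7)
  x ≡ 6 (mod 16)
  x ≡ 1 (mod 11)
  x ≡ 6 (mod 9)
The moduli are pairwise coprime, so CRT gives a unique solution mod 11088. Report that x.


Product of moduli M = 7 · 16 · 11 · 9 = 11088.
Merge one congruence at a time:
  Start: x ≡ 2 (mod 7).
  Combine with x ≡ 6 (mod 16); new modulus lcm = 112.
    Write x = 2 + 7·t and substitute into x ≡ 6 (mod 16): 7·t ≡ 6 − 2 = 4 (mod 16).
    The inverse of 7 mod 16 is 7 (since 7·7 = 49 = 3·16 + 1), so t ≡ 7·4 = 28 ≡ 12 (mod 16).
    Then x = 2 + 7·12 = 86, valid modulo lcm(7, 16) = 112: x ≡ 86 (mod 112).
  Combine with x ≡ 1 (mod 11); new modulus lcm = 1232.
    Write x = 86 + 112·t and substitute into x ≡ 1 (mod 11): 112·t ≡ 1 − 86 = -85 (mod 11).
    Reduce coefficients mod 11: 2·t ≡ 3 (mod 11).
    The inverse of 2 mod 11 is 6 (since 2·6 = 12 = 1·11 + 1), so t ≡ 6·3 = 18 ≡ 7 (mod 11).
    Then x = 86 + 112·7 = 870, valid modulo lcm(112, 11) = 1232: x ≡ 870 (mod 1232).
  Combine with x ≡ 6 (mod 9); new modulus lcm = 11088.
    Write x = 870 + 1232·t and substitute into x ≡ 6 (mod 9): 1232·t ≡ 6 − 870 = -864 (mod 9).
    Reduce coefficients mod 9: 8·t ≡ 0 (mod 9).
    The inverse of 8 mod 9 is 8 (since 8·8 = 64 = 7·9 + 1), so t ≡ 8·0 = 0 ≡ 0 (mod 9).
    Then x = 870 + 1232·0 = 870, valid modulo lcm(1232, 9) = 11088: x ≡ 870 (mod 11088).
Verify against each original: 870 mod 7 = 2, 870 mod 16 = 6, 870 mod 11 = 1, 870 mod 9 = 6.

x ≡ 870 (mod 11088).


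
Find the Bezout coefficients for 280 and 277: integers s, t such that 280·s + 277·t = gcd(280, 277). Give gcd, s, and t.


Euclidean algorithm on (280, 277) — divide until remainder is 0:
  280 = 1 · 277 + 3
  277 = 92 · 3 + 1
  3 = 3 · 1 + 0
gcd(280, 277) = 1.
Track Bezout coefficients alongside the remainders: start with r₀ = 280 = a·1 + b·0 (s = 1, t = 0) and r₁ = 277 = a·0 + b·1 (s = 0, t = 1); each new remainder r_{k+1} = r_{k-1} − q_k·r_k inherits s_{k+1} = s_{k-1} − q_k·s_k, t_{k+1} = t_{k-1} − q_k·t_k, so r_k = a·s_k + b·t_k at every step:
  q = 1: r = 3, s = 1 − 1·0 = 1, t = 0 − 1·1 = -1  (check: 280·1 + 277·(-1) = 3)
  q = 92: r = 1, s = 0 − 92·1 = -92, t = 1 − 92·(-1) = 93  (check: 280·(-92) + 277·93 = 1)
The row with r = 1 (the gcd) gives the Bezout coefficients s = -92, t = 93.
Result: 280 · (-92) + 277 · (93) = 1.

gcd(280, 277) = 1; s = -92, t = 93 (check: 280·(-92) + 277·93 = 1).


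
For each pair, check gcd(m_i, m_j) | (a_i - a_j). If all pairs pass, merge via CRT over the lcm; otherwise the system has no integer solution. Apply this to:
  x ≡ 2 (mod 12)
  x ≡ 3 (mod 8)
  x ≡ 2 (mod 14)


Moduli 12, 8, 14 are not pairwise coprime, so CRT works modulo lcm(m_i) when all pairwise compatibility conditions hold.
Pairwise compatibility: gcd(m_i, m_j) must divide a_i - a_j for every pair.
Merge one congruence at a time:
  Start: x ≡ 2 (mod 12).
  Combine with x ≡ 3 (mod 8): gcd(12, 8) = 4, and 3 - 2 = 1 is NOT divisible by 4.
    ⇒ system is inconsistent (no integer solution).

No solution (the system is inconsistent).


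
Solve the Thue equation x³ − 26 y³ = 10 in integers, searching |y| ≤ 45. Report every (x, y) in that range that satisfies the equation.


The equation is x³ - 26y³ = 10. For fixed y, x³ = 26·y³ + 10, so a solution requires the RHS to be a perfect cube.
Strategy: iterate y from -45 to 45, compute RHS = 26·y³ + 10, and check whether it is a (positive or negative) perfect cube.
Check small values of y:
  y = 0: RHS = 10 is not a perfect cube.
  y = 1: RHS = 36 is not a perfect cube.
  y = -1: RHS = -16 is not a perfect cube.
  y = 2: RHS = 218 is not a perfect cube.
  y = -2: RHS = -198 is not a perfect cube.
  y = 3: RHS = 712 is not a perfect cube.
  y = -3: RHS = -692 is not a perfect cube.
Continuing the search up to |y| = 45 finds no solutions either.
No (x, y) in the scanned range satisfies the equation.

No integer solutions with |y| ≤ 45.


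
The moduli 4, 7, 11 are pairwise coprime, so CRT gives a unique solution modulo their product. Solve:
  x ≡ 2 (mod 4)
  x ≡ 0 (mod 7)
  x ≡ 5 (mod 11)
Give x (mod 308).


Moduli 4, 7, 11 are pairwise coprime; by CRT there is a unique solution modulo M = 4 · 7 · 11 = 308.
Solve pairwise, accumulating the modulus:
  Start with x ≡ 2 (mod 4).
  Combine with x ≡ 0 (mod 7): since gcd(4, 7) = 1, we get a unique residue mod 28.
    Write x = 2 + 4·t and substitute into x ≡ 0 (mod 7): 4·t ≡ 0 − 2 = -2 (mod 7).
    Reduce coefficients mod 7: 4·t ≡ 5 (mod 7).
    The inverse of 4 mod 7 is 2 (since 4·2 = 8 = 1·7 + 1), so t ≡ 2·5 = 10 ≡ 3 (mod 7).
    Then x = 2 + 4·3 = 14, valid modulo lcm(4, 7) = 28: x ≡ 14 (mod 28).
  Combine with x ≡ 5 (mod 11): since gcd(28, 11) = 1, we get a unique residue mod 308.
    Write x = 14 + 28·t and substitute into x ≡ 5 (mod 11): 28·t ≡ 5 − 14 = -9 (mod 11).
    Reduce coefficients mod 11: 6·t ≡ 2 (mod 11).
    The inverse of 6 mod 11 is 2 (since 6·2 = 12 = 1·11 + 1), so t ≡ 2·2 = 4 ≡ 4 (mod 11).
    Then x = 14 + 28·4 = 126, valid modulo lcm(28, 11) = 308: x ≡ 126 (mod 308).
Verify: 126 mod 4 = 2 ✓, 126 mod 7 = 0 ✓, 126 mod 11 = 5 ✓.

x ≡ 126 (mod 308).


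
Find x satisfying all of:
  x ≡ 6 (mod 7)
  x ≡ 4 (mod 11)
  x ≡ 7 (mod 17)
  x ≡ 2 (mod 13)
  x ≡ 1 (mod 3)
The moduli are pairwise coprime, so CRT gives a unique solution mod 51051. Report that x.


Product of moduli M = 7 · 11 · 17 · 13 · 3 = 51051.
Merge one congruence at a time:
  Start: x ≡ 6 (mod 7).
  Combine with x ≡ 4 (mod 11); new modulus lcm = 77.
    Write x = 6 + 7·t and substitute into x ≡ 4 (mod 11): 7·t ≡ 4 − 6 = -2 (mod 11).
    Reduce coefficients mod 11: 7·t ≡ 9 (mod 11).
    The inverse of 7 mod 11 is 8 (since 7·8 = 56 = 5·11 + 1), so t ≡ 8·9 = 72 ≡ 6 (mod 11).
    Then x = 6 + 7·6 = 48, valid modulo lcm(7, 11) = 77: x ≡ 48 (mod 77).
  Combine with x ≡ 7 (mod 17); new modulus lcm = 1309.
    Write x = 48 + 77·t and substitute into x ≡ 7 (mod 17): 77·t ≡ 7 − 48 = -41 (mod 17).
    Reduce coefficients mod 17: 9·t ≡ 10 (mod 17).
    The inverse of 9 mod 17 is 2 (since 9·2 = 18 = 1·17 + 1), so t ≡ 2·10 = 20 ≡ 3 (mod 17).
    Then x = 48 + 77·3 = 279, valid modulo lcm(77, 17) = 1309: x ≡ 279 (mod 1309).
  Combine with x ≡ 2 (mod 13); new modulus lcm = 17017.
    Write x = 279 + 1309·t and substitute into x ≡ 2 (mod 13): 1309·t ≡ 2 − 279 = -277 (mod 13).
    Reduce coefficients mod 13: 9·t ≡ 9 (mod 13).
    The inverse of 9 mod 13 is 3 (since 9·3 = 27 = 2·13 + 1), so t ≡ 3·9 = 27 ≡ 1 (mod 13).
    Then x = 279 + 1309·1 = 1588, valid modulo lcm(1309, 13) = 17017: x ≡ 1588 (mod 17017).
  Combine with x ≡ 1 (mod 3); new modulus lcm = 51051.
    Write x = 1588 + 17017·t and substitute into x ≡ 1 (mod 3): 17017·t ≡ 1 − 1588 = -1587 (mod 3).
    Reduce coefficients mod 3: 1·t ≡ 0 (mod 3).
    So t ≡ 0 (mod 3).
    Then x = 1588 + 17017·0 = 1588, valid modulo lcm(17017, 3) = 51051: x ≡ 1588 (mod 51051).
Verify against each original: 1588 mod 7 = 6, 1588 mod 11 = 4, 1588 mod 17 = 7, 1588 mod 13 = 2, 1588 mod 3 = 1.

x ≡ 1588 (mod 51051).


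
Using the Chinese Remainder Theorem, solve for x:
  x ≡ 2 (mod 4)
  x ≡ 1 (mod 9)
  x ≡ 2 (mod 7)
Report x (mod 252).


Moduli 4, 9, 7 are pairwise coprime; by CRT there is a unique solution modulo M = 4 · 9 · 7 = 252.
Solve pairwise, accumulating the modulus:
  Start with x ≡ 2 (mod 4).
  Combine with x ≡ 1 (mod 9): since gcd(4, 9) = 1, we get a unique residue mod 36.
    Write x = 2 + 4·t and substitute into x ≡ 1 (mod 9): 4·t ≡ 1 − 2 = -1 (mod 9).
    Reduce coefficients mod 9: 4·t ≡ 8 (mod 9).
    The inverse of 4 mod 9 is 7 (since 4·7 = 28 = 3·9 + 1), so t ≡ 7·8 = 56 ≡ 2 (mod 9).
    Then x = 2 + 4·2 = 10, valid modulo lcm(4, 9) = 36: x ≡ 10 (mod 36).
  Combine with x ≡ 2 (mod 7): since gcd(36, 7) = 1, we get a unique residue mod 252.
    Write x = 10 + 36·t and substitute into x ≡ 2 (mod 7): 36·t ≡ 2 − 10 = -8 (mod 7).
    Reduce coefficients mod 7: 1·t ≡ 6 (mod 7).
    So t ≡ 6 (mod 7).
    Then x = 10 + 36·6 = 226, valid modulo lcm(36, 7) = 252: x ≡ 226 (mod 252).
Verify: 226 mod 4 = 2 ✓, 226 mod 9 = 1 ✓, 226 mod 7 = 2 ✓.

x ≡ 226 (mod 252).


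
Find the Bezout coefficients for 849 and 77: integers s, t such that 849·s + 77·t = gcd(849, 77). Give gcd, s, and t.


Euclidean algorithm on (849, 77) — divide until remainder is 0:
  849 = 11 · 77 + 2
  77 = 38 · 2 + 1
  2 = 2 · 1 + 0
gcd(849, 77) = 1.
Track Bezout coefficients alongside the remainders: start with r₀ = 849 = a·1 + b·0 (s = 1, t = 0) and r₁ = 77 = a·0 + b·1 (s = 0, t = 1); each new remainder r_{k+1} = r_{k-1} − q_k·r_k inherits s_{k+1} = s_{k-1} − q_k·s_k, t_{k+1} = t_{k-1} − q_k·t_k, so r_k = a·s_k + b·t_k at every step:
  q = 11: r = 2, s = 1 − 11·0 = 1, t = 0 − 11·1 = -11  (check: 849·1 + 77·(-11) = 2)
  q = 38: r = 1, s = 0 − 38·1 = -38, t = 1 − 38·(-11) = 419  (check: 849·(-38) + 77·419 = 1)
The row with r = 1 (the gcd) gives the Bezout coefficients s = -38, t = 419.
Result: 849 · (-38) + 77 · (419) = 1.

gcd(849, 77) = 1; s = -38, t = 419 (check: 849·(-38) + 77·419 = 1).


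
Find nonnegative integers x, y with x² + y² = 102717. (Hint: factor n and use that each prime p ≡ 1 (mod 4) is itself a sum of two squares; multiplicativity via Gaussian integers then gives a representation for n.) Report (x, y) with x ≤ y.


Step 1: Factor n = 102717 = 3^2 · 101 · 113.
Step 2: Check the mod-4 condition on each prime factor: 3 ≡ 3 (mod 4), exponent 2 (must be even); 101 ≡ 1 (mod 4), exponent 1; 113 ≡ 1 (mod 4), exponent 1.
All primes ≡ 3 (mod 4) appear to even exponent (or don't appear), so by the two-squares theorem n IS expressible as a sum of two squares.
Step 3: Build a representation. Group n = k² · m with k = 3 and m = 101 · 113 = 11413 (a product of primes ≡ 1 (mod 4)); a representation of m scales to one of n via (k·x)² + (k·y)² = k²(x² + y²). Each prime p ≡ 1 (mod 4) is itself a sum of two squares; find a² by testing p − a² for a perfect square:
  101: 101 − 1² = 100 = 10² ⇒ 101 = 1² + 10².
  113: 113 − 1² = 112, 113 − 2² = 109, 113 − 3² = 104, 113 − 4² = 97, 113 − 5² = 88, 113 − 6² = 77, 113 − 7² = 64 = 8² ⇒ 113 = 7² + 8².
  Combine using the Brahmagupta–Fibonacci identity (a² + b²)(c² + d²) = (ac − bd)² + (ad + bc)² = (ac + bd)² + (ad − bc)²:
  101 · 113 = 11413: from (1² + 10²)(7² + 8²), take (1·7 − 10·8, 1·8 + 10·7) = (7 − 80, 8 + 70) = (-73, 78); dropping signs (only squares matter) gives (73, 78); check 73² + 78² = 5329 + 6084 = 11413 ✓.
  Scale by k = 3: (3·73, 3·78) = (219, 234).
Step 4: Order so x ≤ y and verify: 219² + 234² = 47961 + 54756 = 102717 = n. ✓

n = 102717 = 219² + 234² (one valid representation with x ≤ y).


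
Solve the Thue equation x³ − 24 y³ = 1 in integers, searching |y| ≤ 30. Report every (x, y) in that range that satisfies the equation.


The equation is x³ - 24y³ = 1. For fixed y, x³ = 24·y³ + 1, so a solution requires the RHS to be a perfect cube.
Strategy: iterate y from -30 to 30, compute RHS = 24·y³ + 1, and check whether it is a (positive or negative) perfect cube.
Check small values of y:
  y = 0: RHS = 1 = (1)³ ⇒ x = 1 works.
  y = 1: RHS = 25 is not a perfect cube.
  y = -1: RHS = -23 is not a perfect cube.
  y = 2: RHS = 193 is not a perfect cube.
  y = -2: RHS = -191 is not a perfect cube.
  y = 3: RHS = 649 is not a perfect cube.
  y = -3: RHS = -647 is not a perfect cube.
Continuing the search up to |y| = 30 finds no further solutions beyond those listed.
Collected solutions: (1, 0).

Solutions (with |y| ≤ 30): (1, 0).


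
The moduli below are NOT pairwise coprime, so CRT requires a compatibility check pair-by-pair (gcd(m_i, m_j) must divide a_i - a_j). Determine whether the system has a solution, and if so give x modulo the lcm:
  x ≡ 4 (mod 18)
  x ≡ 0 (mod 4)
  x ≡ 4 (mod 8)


Moduli 18, 4, 8 are not pairwise coprime, so CRT works modulo lcm(m_i) when all pairwise compatibility conditions hold.
Pairwise compatibility: gcd(m_i, m_j) must divide a_i - a_j for every pair.
Merge one congruence at a time:
  Start: x ≡ 4 (mod 18).
  Combine with x ≡ 0 (mod 4): gcd(18, 4) = 2; 0 - 4 = -4, which IS divisible by 2, so compatible.
    Write x = 4 + 18·t and substitute into x ≡ 0 (mod 4): 18·t ≡ 0 − 4 = -4 (mod 4).
    Divide the congruence (and modulus) by g = 2: 9·t ≡ -2 (mod 2).
    Reduce coefficients mod 2: 1·t ≡ 0 (mod 2).
    So t ≡ 0 (mod 2).
    Then x = 4 + 18·0 = 4, valid modulo lcm(18, 4) = 36: x ≡ 4 (mod 36).
  Combine with x ≡ 4 (mod 8): gcd(36, 8) = 4; 4 - 4 = 0, which IS divisible by 4, so compatible.
    Write x = 4 + 36·t and substitute into x ≡ 4 (mod 8): 36·t ≡ 4 − 4 = 0 (mod 8).
    Divide the congruence (and modulus) by g = 4: 9·t ≡ 0 (mod 2).
    Reduce coefficients mod 2: 1·t ≡ 0 (mod 2).
    So t ≡ 0 (mod 2).
    Then x = 4 + 36·0 = 4, valid modulo lcm(36, 8) = 72: x ≡ 4 (mod 72).
Verify: 4 mod 18 = 4, 4 mod 4 = 0, 4 mod 8 = 4.

x ≡ 4 (mod 72).


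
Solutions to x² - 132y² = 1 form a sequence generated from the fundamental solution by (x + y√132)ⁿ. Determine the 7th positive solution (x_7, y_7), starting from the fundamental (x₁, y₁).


Step 1: Find the fundamental solution (x₁, y₁) of x² - 132y² = 1.
  Expand √132 as a continued fraction. a₀ = ⌊√132⌋ = 11; iterate m_{k+1} = d_k·a_k − m_k, d_{k+1} = (132 − m_{k+1}²)/d_k, a_{k+1} = ⌊(a₀ + m_{k+1})/d_{k+1}⌋ (starting m₀ = 0, d₀ = 1), with convergents p_k = a_k·p_{k-1} + p_{k-2}, q_k = a_k·q_{k-1} + q_{k-2} (p₋₁ = 1, q₋₁ = 0):
  k = 0: a₀ = 11; p₀/q₀ = 11/1; p₀² − 132·q₀² = 121 − 132 = -11.
  k = 1: m = 11, d = 11, a = ⌊(11 + 11)/11⌋ = 2; p/q = (2·11 + 1)/(2·1 + 0) = 23/2; p² − 132·q² = 529 − 528 = 1.
  The first convergent with p² − 132·q² = 1 gives the fundamental solution (x₁, y₁) = (23, 2).
Step 2: Apply the recurrence (x_{n+1}, y_{n+1}) = (x₁x_n + 132y₁y_n, x₁y_n + y₁x_n) repeatedly.
  From (x_1, y_1) = (23, 2): x_2 = 23·23 + 132·2·2 = 1057; y_2 = 23·2 + 2·23 = 92.
  From (x_2, y_2) = (1057, 92): x_3 = 23·1057 + 132·2·92 = 48599; y_3 = 23·92 + 2·1057 = 4230.
  From (x_3, y_3) = (48599, 4230): x_4 = 23·48599 + 132·2·4230 = 2234497; y_4 = 23·4230 + 2·48599 = 194488.
  From (x_4, y_4) = (2234497, 194488): x_5 = 23·2234497 + 132·2·194488 = 102738263; y_5 = 23·194488 + 2·2234497 = 8942218.
  From (x_5, y_5) = (102738263, 8942218): x_6 = 23·102738263 + 132·2·8942218 = 4723725601; y_6 = 23·8942218 + 2·102738263 = 411147540.
  From (x_6, y_6) = (4723725601, 411147540): x_7 = 23·4723725601 + 132·2·411147540 = 217188639383; y_7 = 23·411147540 + 2·4723725601 = 18903844622.
Step 3: Verify x_7² - 132·y_7² = 47170905077038818620689 - 47170905077038818620688 = 1 (should be 1). ✓

(x_1, y_1) = (23, 2); (x_7, y_7) = (217188639383, 18903844622).


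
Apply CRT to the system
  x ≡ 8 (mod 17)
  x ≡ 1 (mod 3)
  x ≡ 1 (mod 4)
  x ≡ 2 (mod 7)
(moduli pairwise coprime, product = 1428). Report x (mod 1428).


Product of moduli M = 17 · 3 · 4 · 7 = 1428.
Merge one congruence at a time:
  Start: x ≡ 8 (mod 17).
  Combine with x ≡ 1 (mod 3); new modulus lcm = 51.
    Write x = 8 + 17·t and substitute into x ≡ 1 (mod 3): 17·t ≡ 1 − 8 = -7 (mod 3).
    Reduce coefficients mod 3: 2·t ≡ 2 (mod 3).
    The inverse of 2 mod 3 is 2 (since 2·2 = 4 = 1·3 + 1), so t ≡ 2·2 = 4 ≡ 1 (mod 3).
    Then x = 8 + 17·1 = 25, valid modulo lcm(17, 3) = 51: x ≡ 25 (mod 51).
  Combine with x ≡ 1 (mod 4); new modulus lcm = 204.
    Write x = 25 + 51·t and substitute into x ≡ 1 (mod 4): 51·t ≡ 1 − 25 = -24 (mod 4).
    Reduce coefficients mod 4: 3·t ≡ 0 (mod 4).
    The inverse of 3 mod 4 is 3 (since 3·3 = 9 = 2·4 + 1), so t ≡ 3·0 = 0 ≡ 0 (mod 4).
    Then x = 25 + 51·0 = 25, valid modulo lcm(51, 4) = 204: x ≡ 25 (mod 204).
  Combine with x ≡ 2 (mod 7); new modulus lcm = 1428.
    Write x = 25 + 204·t and substitute into x ≡ 2 (mod 7): 204·t ≡ 2 − 25 = -23 (mod 7).
    Reduce coefficients mod 7: 1·t ≡ 5 (mod 7).
    So t ≡ 5 (mod 7).
    Then x = 25 + 204·5 = 1045, valid modulo lcm(204, 7) = 1428: x ≡ 1045 (mod 1428).
Verify against each original: 1045 mod 17 = 8, 1045 mod 3 = 1, 1045 mod 4 = 1, 1045 mod 7 = 2.

x ≡ 1045 (mod 1428).


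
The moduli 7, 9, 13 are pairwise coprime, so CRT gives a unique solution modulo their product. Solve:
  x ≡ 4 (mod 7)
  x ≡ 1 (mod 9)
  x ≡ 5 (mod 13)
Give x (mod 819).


Moduli 7, 9, 13 are pairwise coprime; by CRT there is a unique solution modulo M = 7 · 9 · 13 = 819.
Solve pairwise, accumulating the modulus:
  Start with x ≡ 4 (mod 7).
  Combine with x ≡ 1 (mod 9): since gcd(7, 9) = 1, we get a unique residue mod 63.
    Write x = 4 + 7·t and substitute into x ≡ 1 (mod 9): 7·t ≡ 1 − 4 = -3 (mod 9).
    Reduce coefficients mod 9: 7·t ≡ 6 (mod 9).
    The inverse of 7 mod 9 is 4 (since 7·4 = 28 = 3·9 + 1), so t ≡ 4·6 = 24 ≡ 6 (mod 9).
    Then x = 4 + 7·6 = 46, valid modulo lcm(7, 9) = 63: x ≡ 46 (mod 63).
  Combine with x ≡ 5 (mod 13): since gcd(63, 13) = 1, we get a unique residue mod 819.
    Write x = 46 + 63·t and substitute into x ≡ 5 (mod 13): 63·t ≡ 5 − 46 = -41 (mod 13).
    Reduce coefficients mod 13: 11·t ≡ 11 (mod 13).
    The inverse of 11 mod 13 is 6 (since 11·6 = 66 = 5·13 + 1), so t ≡ 6·11 = 66 ≡ 1 (mod 13).
    Then x = 46 + 63·1 = 109, valid modulo lcm(63, 13) = 819: x ≡ 109 (mod 819).
Verify: 109 mod 7 = 4 ✓, 109 mod 9 = 1 ✓, 109 mod 13 = 5 ✓.

x ≡ 109 (mod 819).


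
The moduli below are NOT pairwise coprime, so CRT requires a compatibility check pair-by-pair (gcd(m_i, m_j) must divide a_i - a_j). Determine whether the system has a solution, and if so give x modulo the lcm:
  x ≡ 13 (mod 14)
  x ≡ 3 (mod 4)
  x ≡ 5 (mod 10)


Moduli 14, 4, 10 are not pairwise coprime, so CRT works modulo lcm(m_i) when all pairwise compatibility conditions hold.
Pairwise compatibility: gcd(m_i, m_j) must divide a_i - a_j for every pair.
Merge one congruence at a time:
  Start: x ≡ 13 (mod 14).
  Combine with x ≡ 3 (mod 4): gcd(14, 4) = 2; 3 - 13 = -10, which IS divisible by 2, so compatible.
    Write x = 13 + 14·t and substitute into x ≡ 3 (mod 4): 14·t ≡ 3 − 13 = -10 (mod 4).
    Divide the congruence (and modulus) by g = 2: 7·t ≡ -5 (mod 2).
    Reduce coefficients mod 2: 1·t ≡ 1 (mod 2).
    So t ≡ 1 (mod 2).
    Then x = 13 + 14·1 = 27, valid modulo lcm(14, 4) = 28: x ≡ 27 (mod 28).
  Combine with x ≡ 5 (mod 10): gcd(28, 10) = 2; 5 - 27 = -22, which IS divisible by 2, so compatible.
    Write x = 27 + 28·t and substitute into x ≡ 5 (mod 10): 28·t ≡ 5 − 27 = -22 (mod 10).
    Divide the congruence (and modulus) by g = 2: 14·t ≡ -11 (mod 5).
    Reduce coefficients mod 5: 4·t ≡ 4 (mod 5).
    The inverse of 4 mod 5 is 4 (since 4·4 = 16 = 3·5 + 1), so t ≡ 4·4 = 16 ≡ 1 (mod 5).
    Then x = 27 + 28·1 = 55, valid modulo lcm(28, 10) = 140: x ≡ 55 (mod 140).
Verify: 55 mod 14 = 13, 55 mod 4 = 3, 55 mod 10 = 5.

x ≡ 55 (mod 140).


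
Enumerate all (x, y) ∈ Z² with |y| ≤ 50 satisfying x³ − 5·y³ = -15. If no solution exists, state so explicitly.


The equation is x³ - 5y³ = -15. For fixed y, x³ = 5·y³ − 15, so a solution requires the RHS to be a perfect cube.
Strategy: iterate y from -50 to 50, compute RHS = 5·y³ − 15, and check whether it is a (positive or negative) perfect cube.
Check small values of y:
  y = 0: RHS = -15 is not a perfect cube.
  y = 1: RHS = -10 is not a perfect cube.
  y = -1: RHS = -20 is not a perfect cube.
  y = 2: RHS = 25 is not a perfect cube.
  y = -2: RHS = -55 is not a perfect cube.
  y = 3: RHS = 120 is not a perfect cube.
  y = -3: RHS = -150 is not a perfect cube.
Continuing the search up to |y| = 50 finds no solutions either.
No (x, y) in the scanned range satisfies the equation.

No integer solutions with |y| ≤ 50.


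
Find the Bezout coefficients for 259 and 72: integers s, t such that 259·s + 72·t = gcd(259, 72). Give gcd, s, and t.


Euclidean algorithm on (259, 72) — divide until remainder is 0:
  259 = 3 · 72 + 43
  72 = 1 · 43 + 29
  43 = 1 · 29 + 14
  29 = 2 · 14 + 1
  14 = 14 · 1 + 0
gcd(259, 72) = 1.
Track Bezout coefficients alongside the remainders: start with r₀ = 259 = a·1 + b·0 (s = 1, t = 0) and r₁ = 72 = a·0 + b·1 (s = 0, t = 1); each new remainder r_{k+1} = r_{k-1} − q_k·r_k inherits s_{k+1} = s_{k-1} − q_k·s_k, t_{k+1} = t_{k-1} − q_k·t_k, so r_k = a·s_k + b·t_k at every step:
  q = 3: r = 43, s = 1 − 3·0 = 1, t = 0 − 3·1 = -3  (check: 259·1 + 72·(-3) = 43)
  q = 1: r = 29, s = 0 − 1·1 = -1, t = 1 − 1·(-3) = 4  (check: 259·(-1) + 72·4 = 29)
  q = 1: r = 14, s = 1 − 1·(-1) = 2, t = -3 − 1·4 = -7  (check: 259·2 + 72·(-7) = 14)
  q = 2: r = 1, s = -1 − 2·2 = -5, t = 4 − 2·(-7) = 18  (check: 259·(-5) + 72·18 = 1)
The row with r = 1 (the gcd) gives the Bezout coefficients s = -5, t = 18.
Result: 259 · (-5) + 72 · (18) = 1.

gcd(259, 72) = 1; s = -5, t = 18 (check: 259·(-5) + 72·18 = 1).


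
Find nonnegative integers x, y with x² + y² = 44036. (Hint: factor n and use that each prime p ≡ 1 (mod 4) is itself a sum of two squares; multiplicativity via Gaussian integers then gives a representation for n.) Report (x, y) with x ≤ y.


Step 1: Factor n = 44036 = 2^2 · 101 · 109.
Step 2: Check the mod-4 condition on each prime factor: 2 = 2 (special); 101 ≡ 1 (mod 4), exponent 1; 109 ≡ 1 (mod 4), exponent 1.
All primes ≡ 3 (mod 4) appear to even exponent (or don't appear), so by the two-squares theorem n IS expressible as a sum of two squares.
Step 3: Build a representation. Group n = k² · m with k = 2 and m = 101 · 109 = 11009 (a product of primes ≡ 1 (mod 4)); a representation of m scales to one of n via (k·x)² + (k·y)² = k²(x² + y²). Each prime p ≡ 1 (mod 4) is itself a sum of two squares; find a² by testing p − a² for a perfect square:
  101: 101 − 1² = 100 = 10² ⇒ 101 = 1² + 10².
  109: 109 − 1² = 108, 109 − 2² = 105, 109 − 3² = 100 = 10² ⇒ 109 = 3² + 10².
  Combine using the Brahmagupta–Fibonacci identity (a² + b²)(c² + d²) = (ac − bd)² + (ad + bc)² = (ac + bd)² + (ad − bc)²:
  101 · 109 = 11009: from (1² + 10²)(3² + 10²), take (1·3 − 10·10, 1·10 + 10·3) = (3 − 100, 10 + 30) = (-97, 40); dropping signs (only squares matter) gives (97, 40); check 97² + 40² = 9409 + 1600 = 11009 ✓.
  Scale by k = 2: (2·97, 2·40) = (194, 80).
Step 4: Order so x ≤ y and verify: 80² + 194² = 6400 + 37636 = 44036 = n. ✓

n = 44036 = 80² + 194² (one valid representation with x ≤ y).


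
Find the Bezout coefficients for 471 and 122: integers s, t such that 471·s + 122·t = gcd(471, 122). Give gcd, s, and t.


Euclidean algorithm on (471, 122) — divide until remainder is 0:
  471 = 3 · 122 + 105
  122 = 1 · 105 + 17
  105 = 6 · 17 + 3
  17 = 5 · 3 + 2
  3 = 1 · 2 + 1
  2 = 2 · 1 + 0
gcd(471, 122) = 1.
Track Bezout coefficients alongside the remainders: start with r₀ = 471 = a·1 + b·0 (s = 1, t = 0) and r₁ = 122 = a·0 + b·1 (s = 0, t = 1); each new remainder r_{k+1} = r_{k-1} − q_k·r_k inherits s_{k+1} = s_{k-1} − q_k·s_k, t_{k+1} = t_{k-1} − q_k·t_k, so r_k = a·s_k + b·t_k at every step:
  q = 3: r = 105, s = 1 − 3·0 = 1, t = 0 − 3·1 = -3  (check: 471·1 + 122·(-3) = 105)
  q = 1: r = 17, s = 0 − 1·1 = -1, t = 1 − 1·(-3) = 4  (check: 471·(-1) + 122·4 = 17)
  q = 6: r = 3, s = 1 − 6·(-1) = 7, t = -3 − 6·4 = -27  (check: 471·7 + 122·(-27) = 3)
  q = 5: r = 2, s = -1 − 5·7 = -36, t = 4 − 5·(-27) = 139  (check: 471·(-36) + 122·139 = 2)
  q = 1: r = 1, s = 7 − 1·(-36) = 43, t = -27 − 1·139 = -166  (check: 471·43 + 122·(-166) = 1)
The row with r = 1 (the gcd) gives the Bezout coefficients s = 43, t = -166.
Result: 471 · (43) + 122 · (-166) = 1.

gcd(471, 122) = 1; s = 43, t = -166 (check: 471·43 + 122·(-166) = 1).


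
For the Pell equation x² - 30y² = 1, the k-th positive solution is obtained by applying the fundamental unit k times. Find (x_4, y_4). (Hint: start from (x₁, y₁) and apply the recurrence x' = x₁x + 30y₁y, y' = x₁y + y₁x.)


Step 1: Find the fundamental solution (x₁, y₁) of x² - 30y² = 1.
  Expand √30 as a continued fraction. a₀ = ⌊√30⌋ = 5; iterate m_{k+1} = d_k·a_k − m_k, d_{k+1} = (30 − m_{k+1}²)/d_k, a_{k+1} = ⌊(a₀ + m_{k+1})/d_{k+1}⌋ (starting m₀ = 0, d₀ = 1), with convergents p_k = a_k·p_{k-1} + p_{k-2}, q_k = a_k·q_{k-1} + q_{k-2} (p₋₁ = 1, q₋₁ = 0):
  k = 0: a₀ = 5; p₀/q₀ = 5/1; p₀² − 30·q₀² = 25 − 30 = -5.
  k = 1: m = 5, d = 5, a = ⌊(5 + 5)/5⌋ = 2; p/q = (2·5 + 1)/(2·1 + 0) = 11/2; p² − 30·q² = 121 − 120 = 1.
  The first convergent with p² − 30·q² = 1 gives the fundamental solution (x₁, y₁) = (11, 2).
Step 2: Apply the recurrence (x_{n+1}, y_{n+1}) = (x₁x_n + 30y₁y_n, x₁y_n + y₁x_n) repeatedly.
  From (x_1, y_1) = (11, 2): x_2 = 11·11 + 30·2·2 = 241; y_2 = 11·2 + 2·11 = 44.
  From (x_2, y_2) = (241, 44): x_3 = 11·241 + 30·2·44 = 5291; y_3 = 11·44 + 2·241 = 966.
  From (x_3, y_3) = (5291, 966): x_4 = 11·5291 + 30·2·966 = 116161; y_4 = 11·966 + 2·5291 = 21208.
Step 3: Verify x_4² - 30·y_4² = 13493377921 - 13493377920 = 1 (should be 1). ✓

(x_1, y_1) = (11, 2); (x_4, y_4) = (116161, 21208).


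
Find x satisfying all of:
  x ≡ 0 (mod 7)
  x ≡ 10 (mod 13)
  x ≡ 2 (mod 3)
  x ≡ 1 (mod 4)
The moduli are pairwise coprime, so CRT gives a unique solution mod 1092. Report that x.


Product of moduli M = 7 · 13 · 3 · 4 = 1092.
Merge one congruence at a time:
  Start: x ≡ 0 (mod 7).
  Combine with x ≡ 10 (mod 13); new modulus lcm = 91.
    Write x = 0 + 7·t and substitute into x ≡ 10 (mod 13): 7·t ≡ 10 − 0 = 10 (mod 13).
    The inverse of 7 mod 13 is 2 (since 7·2 = 14 = 1·13 + 1), so t ≡ 2·10 = 20 ≡ 7 (mod 13).
    Then x = 0 + 7·7 = 49, valid modulo lcm(7, 13) = 91: x ≡ 49 (mod 91).
  Combine with x ≡ 2 (mod 3); new modulus lcm = 273.
    Write x = 49 + 91·t and substitute into x ≡ 2 (mod 3): 91·t ≡ 2 − 49 = -47 (mod 3).
    Reduce coefficients mod 3: 1·t ≡ 1 (mod 3).
    So t ≡ 1 (mod 3).
    Then x = 49 + 91·1 = 140, valid modulo lcm(91, 3) = 273: x ≡ 140 (mod 273).
  Combine with x ≡ 1 (mod 4); new modulus lcm = 1092.
    Write x = 140 + 273·t and substitute into x ≡ 1 (mod 4): 273·t ≡ 1 − 140 = -139 (mod 4).
    Reduce coefficients mod 4: 1·t ≡ 1 (mod 4).
    So t ≡ 1 (mod 4).
    Then x = 140 + 273·1 = 413, valid modulo lcm(273, 4) = 1092: x ≡ 413 (mod 1092).
Verify against each original: 413 mod 7 = 0, 413 mod 13 = 10, 413 mod 3 = 2, 413 mod 4 = 1.

x ≡ 413 (mod 1092).


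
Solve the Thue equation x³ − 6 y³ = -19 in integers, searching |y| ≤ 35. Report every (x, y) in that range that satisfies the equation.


The equation is x³ - 6y³ = -19. For fixed y, x³ = 6·y³ − 19, so a solution requires the RHS to be a perfect cube.
Strategy: iterate y from -35 to 35, compute RHS = 6·y³ − 19, and check whether it is a (positive or negative) perfect cube.
Check small values of y:
  y = 0: RHS = -19 is not a perfect cube.
  y = 1: RHS = -13 is not a perfect cube.
  y = -1: RHS = -25 is not a perfect cube.
  y = 2: RHS = 29 is not a perfect cube.
  y = -2: RHS = -67 is not a perfect cube.
  y = 3: RHS = 143 is not a perfect cube.
  y = -3: RHS = -181 is not a perfect cube.
Continuing the search up to |y| = 35 finds no solutions either.
No (x, y) in the scanned range satisfies the equation.

No integer solutions with |y| ≤ 35.


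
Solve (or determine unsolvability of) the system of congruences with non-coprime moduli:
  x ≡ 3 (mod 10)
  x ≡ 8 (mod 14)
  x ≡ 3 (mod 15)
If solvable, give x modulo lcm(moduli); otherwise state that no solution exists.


Moduli 10, 14, 15 are not pairwise coprime, so CRT works modulo lcm(m_i) when all pairwise compatibility conditions hold.
Pairwise compatibility: gcd(m_i, m_j) must divide a_i - a_j for every pair.
Merge one congruence at a time:
  Start: x ≡ 3 (mod 10).
  Combine with x ≡ 8 (mod 14): gcd(10, 14) = 2, and 8 - 3 = 5 is NOT divisible by 2.
    ⇒ system is inconsistent (no integer solution).

No solution (the system is inconsistent).


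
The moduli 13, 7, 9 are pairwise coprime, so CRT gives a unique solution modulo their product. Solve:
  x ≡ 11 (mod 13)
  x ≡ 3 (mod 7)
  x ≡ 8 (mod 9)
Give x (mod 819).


Moduli 13, 7, 9 are pairwise coprime; by CRT there is a unique solution modulo M = 13 · 7 · 9 = 819.
Solve pairwise, accumulating the modulus:
  Start with x ≡ 11 (mod 13).
  Combine with x ≡ 3 (mod 7): since gcd(13, 7) = 1, we get a unique residue mod 91.
    Write x = 11 + 13·t and substitute into x ≡ 3 (mod 7): 13·t ≡ 3 − 11 = -8 (mod 7).
    Reduce coefficients mod 7: 6·t ≡ 6 (mod 7).
    The inverse of 6 mod 7 is 6 (since 6·6 = 36 = 5·7 + 1), so t ≡ 6·6 = 36 ≡ 1 (mod 7).
    Then x = 11 + 13·1 = 24, valid modulo lcm(13, 7) = 91: x ≡ 24 (mod 91).
  Combine with x ≡ 8 (mod 9): since gcd(91, 9) = 1, we get a unique residue mod 819.
    Write x = 24 + 91·t and substitute into x ≡ 8 (mod 9): 91·t ≡ 8 − 24 = -16 (mod 9).
    Reduce coefficients mod 9: 1·t ≡ 2 (mod 9).
    So t ≡ 2 (mod 9).
    Then x = 24 + 91·2 = 206, valid modulo lcm(91, 9) = 819: x ≡ 206 (mod 819).
Verify: 206 mod 13 = 11 ✓, 206 mod 7 = 3 ✓, 206 mod 9 = 8 ✓.

x ≡ 206 (mod 819).


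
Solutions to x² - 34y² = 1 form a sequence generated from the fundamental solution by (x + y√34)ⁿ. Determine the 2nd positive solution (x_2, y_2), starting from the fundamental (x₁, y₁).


Step 1: Find the fundamental solution (x₁, y₁) of x² - 34y² = 1.
  Expand √34 as a continued fraction. a₀ = ⌊√34⌋ = 5; iterate m_{k+1} = d_k·a_k − m_k, d_{k+1} = (34 − m_{k+1}²)/d_k, a_{k+1} = ⌊(a₀ + m_{k+1})/d_{k+1}⌋ (starting m₀ = 0, d₀ = 1), with convergents p_k = a_k·p_{k-1} + p_{k-2}, q_k = a_k·q_{k-1} + q_{k-2} (p₋₁ = 1, q₋₁ = 0):
  k = 0: a₀ = 5; p₀/q₀ = 5/1; p₀² − 34·q₀² = 25 − 34 = -9.
  k = 1: m = 5, d = 9, a = ⌊(5 + 5)/9⌋ = 1; p/q = (1·5 + 1)/(1·1 + 0) = 6/1; p² − 34·q² = 36 − 34 = 2.
  k = 2: m = 4, d = 2, a = ⌊(5 + 4)/2⌋ = 4; p/q = (4·6 + 5)/(4·1 + 1) = 29/5; p² − 34·q² = 841 − 850 = -9.
  k = 3: m = 4, d = 9, a = ⌊(5 + 4)/9⌋ = 1; p/q = (1·29 + 6)/(1·5 + 1) = 35/6; p² − 34·q² = 1225 − 1224 = 1.
  The first convergent with p² − 34·q² = 1 gives the fundamental solution (x₁, y₁) = (35, 6).
Step 2: Apply the recurrence (x_{n+1}, y_{n+1}) = (x₁x_n + 34y₁y_n, x₁y_n + y₁x_n) repeatedly.
  From (x_1, y_1) = (35, 6): x_2 = 35·35 + 34·6·6 = 2449; y_2 = 35·6 + 6·35 = 420.
Step 3: Verify x_2² - 34·y_2² = 5997601 - 5997600 = 1 (should be 1). ✓

(x_1, y_1) = (35, 6); (x_2, y_2) = (2449, 420).


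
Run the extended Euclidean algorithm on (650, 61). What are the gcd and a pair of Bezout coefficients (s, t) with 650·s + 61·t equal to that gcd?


Euclidean algorithm on (650, 61) — divide until remainder is 0:
  650 = 10 · 61 + 40
  61 = 1 · 40 + 21
  40 = 1 · 21 + 19
  21 = 1 · 19 + 2
  19 = 9 · 2 + 1
  2 = 2 · 1 + 0
gcd(650, 61) = 1.
Track Bezout coefficients alongside the remainders: start with r₀ = 650 = a·1 + b·0 (s = 1, t = 0) and r₁ = 61 = a·0 + b·1 (s = 0, t = 1); each new remainder r_{k+1} = r_{k-1} − q_k·r_k inherits s_{k+1} = s_{k-1} − q_k·s_k, t_{k+1} = t_{k-1} − q_k·t_k, so r_k = a·s_k + b·t_k at every step:
  q = 10: r = 40, s = 1 − 10·0 = 1, t = 0 − 10·1 = -10  (check: 650·1 + 61·(-10) = 40)
  q = 1: r = 21, s = 0 − 1·1 = -1, t = 1 − 1·(-10) = 11  (check: 650·(-1) + 61·11 = 21)
  q = 1: r = 19, s = 1 − 1·(-1) = 2, t = -10 − 1·11 = -21  (check: 650·2 + 61·(-21) = 19)
  q = 1: r = 2, s = -1 − 1·2 = -3, t = 11 − 1·(-21) = 32  (check: 650·(-3) + 61·32 = 2)
  q = 9: r = 1, s = 2 − 9·(-3) = 29, t = -21 − 9·32 = -309  (check: 650·29 + 61·(-309) = 1)
The row with r = 1 (the gcd) gives the Bezout coefficients s = 29, t = -309.
Result: 650 · (29) + 61 · (-309) = 1.

gcd(650, 61) = 1; s = 29, t = -309 (check: 650·29 + 61·(-309) = 1).


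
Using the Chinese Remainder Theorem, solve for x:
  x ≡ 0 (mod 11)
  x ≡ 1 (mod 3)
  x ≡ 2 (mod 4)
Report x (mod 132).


Moduli 11, 3, 4 are pairwise coprime; by CRT there is a unique solution modulo M = 11 · 3 · 4 = 132.
Solve pairwise, accumulating the modulus:
  Start with x ≡ 0 (mod 11).
  Combine with x ≡ 1 (mod 3): since gcd(11, 3) = 1, we get a unique residue mod 33.
    Write x = 0 + 11·t and substitute into x ≡ 1 (mod 3): 11·t ≡ 1 − 0 = 1 (mod 3).
    Reduce coefficients mod 3: 2·t ≡ 1 (mod 3).
    The inverse of 2 mod 3 is 2 (since 2·2 = 4 = 1·3 + 1), so t ≡ 2·1 = 2 ≡ 2 (mod 3).
    Then x = 0 + 11·2 = 22, valid modulo lcm(11, 3) = 33: x ≡ 22 (mod 33).
  Combine with x ≡ 2 (mod 4): since gcd(33, 4) = 1, we get a unique residue mod 132.
    Write x = 22 + 33·t and substitute into x ≡ 2 (mod 4): 33·t ≡ 2 − 22 = -20 (mod 4).
    Reduce coefficients mod 4: 1·t ≡ 0 (mod 4).
    So t ≡ 0 (mod 4).
    Then x = 22 + 33·0 = 22, valid modulo lcm(33, 4) = 132: x ≡ 22 (mod 132).
Verify: 22 mod 11 = 0 ✓, 22 mod 3 = 1 ✓, 22 mod 4 = 2 ✓.

x ≡ 22 (mod 132).
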